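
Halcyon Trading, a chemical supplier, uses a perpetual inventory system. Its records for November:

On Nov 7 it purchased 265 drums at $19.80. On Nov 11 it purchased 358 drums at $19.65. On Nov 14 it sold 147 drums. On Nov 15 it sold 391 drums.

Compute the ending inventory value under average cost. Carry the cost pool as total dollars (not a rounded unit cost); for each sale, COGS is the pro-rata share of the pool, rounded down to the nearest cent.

Ending inventory = $1,675.68

After Nov 7: 265 on hand, pool $5,247.00 (≈ $19.8000 each)
After Nov 11: 623 on hand, pool $12,281.70 (≈ $19.7138 each)
Nov 14, sell 147: 147/623 × $12,281.70 → $2,897.92
Nov 15, sell 391: 391/476 × $9,383.78 → $7,708.10
Total COGS = $2,897.92 + $7,708.10 = $10,606.02
Ending inventory (cost pool remaining) = $1,675.68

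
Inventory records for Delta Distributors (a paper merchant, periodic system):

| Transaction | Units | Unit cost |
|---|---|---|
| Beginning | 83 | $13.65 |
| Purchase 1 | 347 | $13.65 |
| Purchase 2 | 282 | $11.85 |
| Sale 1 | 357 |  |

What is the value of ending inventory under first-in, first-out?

Sale 1 (357) [FIFO — oldest first]: 83 @ $13.65 + 274 @ $13.65 = $4,873.05
Ending inventory: 73 @ $13.65 + 282 @ $11.85 = $4,338.15

Ending inventory = $4,338.15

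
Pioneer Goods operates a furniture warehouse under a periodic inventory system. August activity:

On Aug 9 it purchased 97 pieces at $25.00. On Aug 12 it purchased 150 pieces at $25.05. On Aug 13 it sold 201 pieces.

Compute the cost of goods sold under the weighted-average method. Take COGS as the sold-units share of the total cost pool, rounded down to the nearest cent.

Aug 13, sell 201: 201/247 × $6,182.50 → $5,031.10
Ending inventory (cost pool remaining) = $1,151.40

COGS = $5,031.10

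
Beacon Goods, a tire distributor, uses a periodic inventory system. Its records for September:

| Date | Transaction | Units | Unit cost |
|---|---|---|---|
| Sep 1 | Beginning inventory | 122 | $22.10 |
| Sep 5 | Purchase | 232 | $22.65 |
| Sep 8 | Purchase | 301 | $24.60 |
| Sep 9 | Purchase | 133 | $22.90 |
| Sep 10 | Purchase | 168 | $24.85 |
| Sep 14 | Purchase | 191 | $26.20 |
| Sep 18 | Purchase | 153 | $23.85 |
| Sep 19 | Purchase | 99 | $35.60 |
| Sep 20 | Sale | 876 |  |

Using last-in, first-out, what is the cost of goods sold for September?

COGS = $22,645.35

Sep 20, 876 sold [LIFO — newest first]: 99 @ $35.60 + 153 @ $23.85 + 191 @ $26.20 + 168 @ $24.85 + 133 @ $22.90 + 132 @ $24.60 = $22,645.35
Ending inventory: 122 @ $22.10 + 232 @ $22.65 + 169 @ $24.60 = $12,108.40
Check: goods available $34,753.75 = COGS $22,645.35 + ending $12,108.40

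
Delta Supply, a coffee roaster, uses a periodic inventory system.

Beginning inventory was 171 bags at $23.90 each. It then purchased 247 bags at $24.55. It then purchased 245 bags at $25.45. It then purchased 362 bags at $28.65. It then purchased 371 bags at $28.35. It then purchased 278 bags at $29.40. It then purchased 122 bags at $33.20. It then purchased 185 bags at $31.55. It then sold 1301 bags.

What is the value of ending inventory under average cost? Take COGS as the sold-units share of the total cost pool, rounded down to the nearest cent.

Ending inventory = $18,994.52

Sale 1, sell 1301: 1301/1981 × $55,335.50 → $36,340.98
Ending inventory (cost pool remaining) = $18,994.52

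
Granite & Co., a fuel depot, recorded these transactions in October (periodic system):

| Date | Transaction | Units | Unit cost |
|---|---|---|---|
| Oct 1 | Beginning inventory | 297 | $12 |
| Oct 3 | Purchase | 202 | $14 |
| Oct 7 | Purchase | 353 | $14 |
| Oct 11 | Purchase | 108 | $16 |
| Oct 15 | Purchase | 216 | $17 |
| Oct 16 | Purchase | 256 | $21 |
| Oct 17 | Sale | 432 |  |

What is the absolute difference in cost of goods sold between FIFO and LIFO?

$2,914

FIFO COGS: 297 @ $12 + 135 @ $14 = $5,454
LIFO COGS: 256 @ $21 + 176 @ $17 = $8,368
Difference = |$5,454 − $8,368| = $2,914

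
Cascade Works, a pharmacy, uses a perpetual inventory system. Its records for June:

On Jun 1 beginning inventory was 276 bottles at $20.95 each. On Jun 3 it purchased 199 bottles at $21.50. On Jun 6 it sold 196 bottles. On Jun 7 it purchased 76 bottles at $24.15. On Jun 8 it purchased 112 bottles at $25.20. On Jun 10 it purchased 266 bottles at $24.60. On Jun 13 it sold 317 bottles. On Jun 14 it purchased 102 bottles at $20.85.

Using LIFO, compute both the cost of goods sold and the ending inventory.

Jun 6, 196 sold [LIFO — newest first]: 196 @ $21.50 = $4,214.00
Jun 13, 317 sold [LIFO — newest first]: 266 @ $24.60 + 51 @ $25.20 = $7,828.80
Total COGS = $4,214.00 + $7,828.80 = $12,042.80
Ending inventory: 276 @ $20.95 + 3 @ $21.50 + 76 @ $24.15 + 61 @ $25.20 + 102 @ $20.85 = $11,346.00

COGS = $12,042.80; ending inventory = $11,346.00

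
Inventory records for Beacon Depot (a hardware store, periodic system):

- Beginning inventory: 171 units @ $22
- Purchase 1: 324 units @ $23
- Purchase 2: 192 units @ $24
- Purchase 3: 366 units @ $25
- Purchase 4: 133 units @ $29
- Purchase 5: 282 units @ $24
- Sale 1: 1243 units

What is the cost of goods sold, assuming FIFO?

COGS = $30,197

Sale 1 (1243) [FIFO — oldest first]: 171 @ $22 + 324 @ $23 + 192 @ $24 + 366 @ $25 + 133 @ $29 + 57 @ $24 = $30,197
Ending inventory: 225 @ $24 = $5,400
Check: goods available $35,597 = COGS $30,197 + ending $5,400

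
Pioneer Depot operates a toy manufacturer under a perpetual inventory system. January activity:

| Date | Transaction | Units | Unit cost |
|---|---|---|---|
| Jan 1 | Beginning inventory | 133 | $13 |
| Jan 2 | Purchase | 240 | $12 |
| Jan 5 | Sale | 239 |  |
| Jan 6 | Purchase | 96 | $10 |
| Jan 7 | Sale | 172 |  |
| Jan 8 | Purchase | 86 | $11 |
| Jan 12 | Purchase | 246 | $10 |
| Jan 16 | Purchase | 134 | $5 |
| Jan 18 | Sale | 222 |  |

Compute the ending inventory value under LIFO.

Jan 5, 239 sold [LIFO — newest first]: 239 @ $12 = $2,868
Jan 7, 172 sold [LIFO — newest first]: 96 @ $10 + 1 @ $12 + 75 @ $13 = $1,947
Jan 18, 222 sold [LIFO — newest first]: 134 @ $5 + 88 @ $10 = $1,550
Total COGS = $2,868 + $1,947 + $1,550 = $6,365
Ending inventory: 58 @ $13 + 86 @ $11 + 158 @ $10 = $3,280
Check: goods available $9,645 = COGS $6,365 + ending $3,280

Ending inventory = $3,280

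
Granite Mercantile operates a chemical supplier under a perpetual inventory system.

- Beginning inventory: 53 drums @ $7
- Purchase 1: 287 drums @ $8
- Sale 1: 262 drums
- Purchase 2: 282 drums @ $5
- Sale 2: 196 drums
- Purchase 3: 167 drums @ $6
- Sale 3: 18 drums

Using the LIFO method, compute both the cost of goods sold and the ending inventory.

COGS = $3,184; ending inventory = $1,895

Sale 1 (262) [LIFO — newest first]: 262 @ $8 = $2,096
Sale 2 (196) [LIFO — newest first]: 196 @ $5 = $980
Sale 3 (18) [LIFO — newest first]: 18 @ $6 = $108
Total COGS = $2,096 + $980 + $108 = $3,184
Ending inventory: 53 @ $7 + 25 @ $8 + 86 @ $5 + 149 @ $6 = $1,895
Check: goods available $5,079 = COGS $3,184 + ending $1,895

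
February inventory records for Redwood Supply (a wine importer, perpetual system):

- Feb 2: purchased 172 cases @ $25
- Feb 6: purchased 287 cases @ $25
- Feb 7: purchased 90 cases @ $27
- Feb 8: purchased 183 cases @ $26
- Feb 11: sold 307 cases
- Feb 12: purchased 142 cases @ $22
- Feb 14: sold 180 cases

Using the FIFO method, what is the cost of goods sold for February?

COGS = $12,231

Feb 11, 307 sold [FIFO — oldest first]: 172 @ $25 + 135 @ $25 = $7,675
Feb 14, 180 sold [FIFO — oldest first]: 152 @ $25 + 28 @ $27 = $4,556
Total COGS = $7,675 + $4,556 = $12,231
Ending inventory: 62 @ $27 + 183 @ $26 + 142 @ $22 = $9,556
Check: goods available $21,787 = COGS $12,231 + ending $9,556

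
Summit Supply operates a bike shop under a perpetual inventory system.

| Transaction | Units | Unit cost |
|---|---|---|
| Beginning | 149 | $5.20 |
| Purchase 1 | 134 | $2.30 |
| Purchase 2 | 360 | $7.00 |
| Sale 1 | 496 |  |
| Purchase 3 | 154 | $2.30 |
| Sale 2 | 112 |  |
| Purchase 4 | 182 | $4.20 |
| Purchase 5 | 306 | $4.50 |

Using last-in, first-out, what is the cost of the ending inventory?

Sale 1 (496) [LIFO — newest first]: 360 @ $7.00 + 134 @ $2.30 + 2 @ $5.20 = $2,838.60
Sale 2 (112) [LIFO — newest first]: 112 @ $2.30 = $257.60
Total COGS = $2,838.60 + $257.60 = $3,096.20
Ending inventory: 147 @ $5.20 + 42 @ $2.30 + 182 @ $4.20 + 306 @ $4.50 = $3,002.40
Check: goods available $6,098.60 = COGS $3,096.20 + ending $3,002.40

Ending inventory = $3,002.40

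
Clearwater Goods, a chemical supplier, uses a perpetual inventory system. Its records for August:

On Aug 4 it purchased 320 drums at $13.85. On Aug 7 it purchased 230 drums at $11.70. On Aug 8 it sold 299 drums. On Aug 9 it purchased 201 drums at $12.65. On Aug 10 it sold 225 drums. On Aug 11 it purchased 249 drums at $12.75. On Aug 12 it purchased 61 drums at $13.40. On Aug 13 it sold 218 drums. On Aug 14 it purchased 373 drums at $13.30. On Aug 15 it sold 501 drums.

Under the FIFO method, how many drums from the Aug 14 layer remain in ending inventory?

Aug 8, 299 sold [FIFO — oldest first]: 299 @ $13.85 = $4,141.15
Aug 10, 225 sold [FIFO — oldest first]: 21 @ $13.85 + 204 @ $11.70 = $2,677.65
Aug 13, 218 sold [FIFO — oldest first]: 26 @ $11.70 + 192 @ $12.65 = $2,733.00
Aug 15, 501 sold [FIFO — oldest first]: 9 @ $12.65 + 249 @ $12.75 + 61 @ $13.40 + 182 @ $13.30 = $6,526.60
Total COGS = $4,141.15 + $2,677.65 + $2,733.00 + $6,526.60 = $16,078.40
Ending inventory: 191 @ $13.30 = $2,540.30

191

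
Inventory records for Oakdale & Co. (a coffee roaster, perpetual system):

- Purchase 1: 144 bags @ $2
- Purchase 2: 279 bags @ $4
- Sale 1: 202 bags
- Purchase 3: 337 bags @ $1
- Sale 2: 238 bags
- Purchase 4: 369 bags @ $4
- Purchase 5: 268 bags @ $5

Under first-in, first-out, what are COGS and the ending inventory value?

Sale 1 (202) [FIFO — oldest first]: 144 @ $2 + 58 @ $4 = $520
Sale 2 (238) [FIFO — oldest first]: 221 @ $4 + 17 @ $1 = $901
Total COGS = $520 + $901 = $1,421
Ending inventory: 320 @ $1 + 369 @ $4 + 268 @ $5 = $3,136
Check: goods available $4,557 = COGS $1,421 + ending $3,136

COGS = $1,421; ending inventory = $3,136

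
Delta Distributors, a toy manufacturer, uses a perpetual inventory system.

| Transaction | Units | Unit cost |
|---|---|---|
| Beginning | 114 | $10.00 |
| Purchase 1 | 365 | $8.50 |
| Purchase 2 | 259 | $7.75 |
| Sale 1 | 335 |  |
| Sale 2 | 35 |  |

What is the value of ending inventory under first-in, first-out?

Ending inventory = $2,933.75

Sale 1 (335) [FIFO — oldest first]: 114 @ $10.00 + 221 @ $8.50 = $3,018.50
Sale 2 (35) [FIFO — oldest first]: 35 @ $8.50 = $297.50
Total COGS = $3,018.50 + $297.50 = $3,316.00
Ending inventory: 109 @ $8.50 + 259 @ $7.75 = $2,933.75
Check: goods available $6,249.75 = COGS $3,316.00 + ending $2,933.75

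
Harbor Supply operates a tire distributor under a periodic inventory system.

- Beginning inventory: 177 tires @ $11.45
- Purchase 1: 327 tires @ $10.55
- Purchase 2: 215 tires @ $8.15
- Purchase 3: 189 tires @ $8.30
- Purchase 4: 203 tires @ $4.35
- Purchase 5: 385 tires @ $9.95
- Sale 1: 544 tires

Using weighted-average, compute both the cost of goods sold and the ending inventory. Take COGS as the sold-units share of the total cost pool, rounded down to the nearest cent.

Sale 1, sell 544: 544/1496 × $13,511.25 → $4,913.18
Ending inventory (cost pool remaining) = $8,598.07
Check: goods available $13,511.25 = COGS $4,913.18 + ending $8,598.07

COGS = $4,913.18; ending inventory = $8,598.07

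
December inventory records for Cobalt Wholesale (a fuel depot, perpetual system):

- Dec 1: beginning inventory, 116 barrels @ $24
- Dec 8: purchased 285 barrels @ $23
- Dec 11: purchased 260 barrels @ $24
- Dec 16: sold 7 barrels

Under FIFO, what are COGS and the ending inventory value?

COGS = $168; ending inventory = $15,411

Dec 16, 7 sold [FIFO — oldest first]: 7 @ $24 = $168
Ending inventory: 109 @ $24 + 285 @ $23 + 260 @ $24 = $15,411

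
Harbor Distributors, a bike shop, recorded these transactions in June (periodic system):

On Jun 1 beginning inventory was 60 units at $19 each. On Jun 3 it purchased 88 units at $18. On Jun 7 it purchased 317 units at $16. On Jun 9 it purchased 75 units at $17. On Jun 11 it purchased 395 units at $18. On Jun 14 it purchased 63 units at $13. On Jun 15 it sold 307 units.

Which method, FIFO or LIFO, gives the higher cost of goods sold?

FIFO COGS: 60 @ $19 + 88 @ $18 + 159 @ $16 = $5,268
LIFO COGS: 63 @ $13 + 244 @ $18 = $5,211

FIFO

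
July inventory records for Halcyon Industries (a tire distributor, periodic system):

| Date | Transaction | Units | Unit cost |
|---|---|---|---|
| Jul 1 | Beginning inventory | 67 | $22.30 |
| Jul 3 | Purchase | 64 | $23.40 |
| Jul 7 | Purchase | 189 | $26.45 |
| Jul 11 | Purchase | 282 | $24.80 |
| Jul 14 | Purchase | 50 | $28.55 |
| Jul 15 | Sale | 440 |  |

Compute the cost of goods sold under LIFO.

Jul 15, 440 sold [LIFO — newest first]: 50 @ $28.55 + 282 @ $24.80 + 108 @ $26.45 = $11,277.70
Ending inventory: 67 @ $22.30 + 64 @ $23.40 + 81 @ $26.45 = $5,134.15
Check: goods available $16,411.85 = COGS $11,277.70 + ending $5,134.15

COGS = $11,277.70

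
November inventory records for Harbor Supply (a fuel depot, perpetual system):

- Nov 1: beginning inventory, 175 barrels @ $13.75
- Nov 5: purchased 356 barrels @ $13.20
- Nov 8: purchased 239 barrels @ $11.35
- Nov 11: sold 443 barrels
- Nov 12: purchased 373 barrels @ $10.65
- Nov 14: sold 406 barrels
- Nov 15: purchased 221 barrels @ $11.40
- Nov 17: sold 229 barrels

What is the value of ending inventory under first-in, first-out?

Ending inventory = $3,211.65

Nov 11, 443 sold [FIFO — oldest first]: 175 @ $13.75 + 268 @ $13.20 = $5,943.85
Nov 14, 406 sold [FIFO — oldest first]: 88 @ $13.20 + 239 @ $11.35 + 79 @ $10.65 = $4,715.60
Nov 17, 229 sold [FIFO — oldest first]: 229 @ $10.65 = $2,438.85
Total COGS = $5,943.85 + $4,715.60 + $2,438.85 = $13,098.30
Ending inventory: 65 @ $10.65 + 221 @ $11.40 = $3,211.65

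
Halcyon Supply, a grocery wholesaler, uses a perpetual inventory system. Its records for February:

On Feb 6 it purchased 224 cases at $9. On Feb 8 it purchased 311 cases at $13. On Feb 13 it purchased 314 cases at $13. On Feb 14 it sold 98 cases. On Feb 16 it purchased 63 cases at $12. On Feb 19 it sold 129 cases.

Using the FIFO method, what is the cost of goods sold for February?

COGS = $2,055

Feb 14, 98 sold [FIFO — oldest first]: 98 @ $9 = $882
Feb 19, 129 sold [FIFO — oldest first]: 126 @ $9 + 3 @ $13 = $1,173
Total COGS = $882 + $1,173 = $2,055
Ending inventory: 308 @ $13 + 314 @ $13 + 63 @ $12 = $8,842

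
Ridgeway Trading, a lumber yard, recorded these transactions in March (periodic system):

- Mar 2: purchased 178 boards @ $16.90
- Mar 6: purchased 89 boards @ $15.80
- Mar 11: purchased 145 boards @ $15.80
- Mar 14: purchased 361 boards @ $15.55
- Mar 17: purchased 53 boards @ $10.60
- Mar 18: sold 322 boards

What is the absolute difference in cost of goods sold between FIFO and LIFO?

$538.65

FIFO COGS: 178 @ $16.90 + 89 @ $15.80 + 55 @ $15.80 = $5,283.40
LIFO COGS: 53 @ $10.60 + 269 @ $15.55 = $4,744.75
Difference = |$5,283.40 − $4,744.75| = $538.65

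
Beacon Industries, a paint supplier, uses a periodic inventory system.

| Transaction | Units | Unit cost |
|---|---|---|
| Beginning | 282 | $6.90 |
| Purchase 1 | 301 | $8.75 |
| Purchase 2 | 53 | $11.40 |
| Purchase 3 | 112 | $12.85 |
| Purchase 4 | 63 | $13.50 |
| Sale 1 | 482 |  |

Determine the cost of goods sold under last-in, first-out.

COGS = $5,116.40

Sale 1 (482) [LIFO — newest first]: 63 @ $13.50 + 112 @ $12.85 + 53 @ $11.40 + 254 @ $8.75 = $5,116.40
Ending inventory: 282 @ $6.90 + 47 @ $8.75 = $2,357.05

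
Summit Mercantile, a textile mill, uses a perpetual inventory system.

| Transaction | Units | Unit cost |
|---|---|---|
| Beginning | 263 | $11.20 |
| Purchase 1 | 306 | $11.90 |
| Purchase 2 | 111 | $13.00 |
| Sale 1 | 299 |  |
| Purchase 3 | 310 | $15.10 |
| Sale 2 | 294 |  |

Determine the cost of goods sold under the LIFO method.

Sale 1 (299) [LIFO — newest first]: 111 @ $13.00 + 188 @ $11.90 = $3,680.20
Sale 2 (294) [LIFO — newest first]: 294 @ $15.10 = $4,439.40
Total COGS = $3,680.20 + $4,439.40 = $8,119.60
Ending inventory: 263 @ $11.20 + 118 @ $11.90 + 16 @ $15.10 = $4,591.40
Check: goods available $12,711.00 = COGS $8,119.60 + ending $4,591.40

COGS = $8,119.60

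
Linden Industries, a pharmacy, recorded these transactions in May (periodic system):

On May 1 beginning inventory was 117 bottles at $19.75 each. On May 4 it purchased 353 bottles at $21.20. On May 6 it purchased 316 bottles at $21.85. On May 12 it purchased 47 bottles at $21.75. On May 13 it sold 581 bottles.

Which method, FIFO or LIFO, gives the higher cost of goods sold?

FIFO COGS: 117 @ $19.75 + 353 @ $21.20 + 111 @ $21.85 = $12,219.70
LIFO COGS: 47 @ $21.75 + 316 @ $21.85 + 218 @ $21.20 = $12,548.45

LIFO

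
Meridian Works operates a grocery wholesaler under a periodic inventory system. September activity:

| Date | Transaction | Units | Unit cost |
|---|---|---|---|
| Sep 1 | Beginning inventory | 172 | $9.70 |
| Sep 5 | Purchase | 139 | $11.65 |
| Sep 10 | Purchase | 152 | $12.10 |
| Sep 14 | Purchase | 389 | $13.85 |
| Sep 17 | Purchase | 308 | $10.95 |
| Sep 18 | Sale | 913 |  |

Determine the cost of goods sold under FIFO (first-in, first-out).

Sep 18, 913 sold [FIFO — oldest first]: 172 @ $9.70 + 139 @ $11.65 + 152 @ $12.10 + 389 @ $13.85 + 61 @ $10.95 = $11,182.55
Ending inventory: 247 @ $10.95 = $2,704.65
Check: goods available $13,887.20 = COGS $11,182.55 + ending $2,704.65

COGS = $11,182.55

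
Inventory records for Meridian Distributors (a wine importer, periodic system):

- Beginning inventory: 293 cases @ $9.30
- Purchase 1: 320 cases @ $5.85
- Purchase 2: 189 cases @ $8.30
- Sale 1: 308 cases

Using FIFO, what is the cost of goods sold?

COGS = $2,812.65

Sale 1 (308) [FIFO — oldest first]: 293 @ $9.30 + 15 @ $5.85 = $2,812.65
Ending inventory: 305 @ $5.85 + 189 @ $8.30 = $3,352.95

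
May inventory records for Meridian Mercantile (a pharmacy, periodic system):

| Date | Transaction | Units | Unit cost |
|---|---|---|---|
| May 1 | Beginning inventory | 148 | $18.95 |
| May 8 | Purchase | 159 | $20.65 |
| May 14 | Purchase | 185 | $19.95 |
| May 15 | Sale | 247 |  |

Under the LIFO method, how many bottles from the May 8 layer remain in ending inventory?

97

May 15, 247 sold [LIFO — newest first]: 185 @ $19.95 + 62 @ $20.65 = $4,971.05
Ending inventory: 148 @ $18.95 + 97 @ $20.65 = $4,807.65
Check: goods available $9,778.70 = COGS $4,971.05 + ending $4,807.65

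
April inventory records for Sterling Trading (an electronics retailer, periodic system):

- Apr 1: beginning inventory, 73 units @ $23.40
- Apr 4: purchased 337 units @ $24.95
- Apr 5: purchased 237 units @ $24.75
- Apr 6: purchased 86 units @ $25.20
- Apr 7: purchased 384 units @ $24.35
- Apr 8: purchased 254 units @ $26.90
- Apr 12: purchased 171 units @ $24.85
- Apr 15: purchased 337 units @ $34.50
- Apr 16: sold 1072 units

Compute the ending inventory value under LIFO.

Ending inventory = $19,951.20

Apr 16, 1072 sold [LIFO — newest first]: 337 @ $34.50 + 171 @ $24.85 + 254 @ $26.90 + 310 @ $24.35 = $30,256.95
Ending inventory: 73 @ $23.40 + 337 @ $24.95 + 237 @ $24.75 + 86 @ $25.20 + 74 @ $24.35 = $19,951.20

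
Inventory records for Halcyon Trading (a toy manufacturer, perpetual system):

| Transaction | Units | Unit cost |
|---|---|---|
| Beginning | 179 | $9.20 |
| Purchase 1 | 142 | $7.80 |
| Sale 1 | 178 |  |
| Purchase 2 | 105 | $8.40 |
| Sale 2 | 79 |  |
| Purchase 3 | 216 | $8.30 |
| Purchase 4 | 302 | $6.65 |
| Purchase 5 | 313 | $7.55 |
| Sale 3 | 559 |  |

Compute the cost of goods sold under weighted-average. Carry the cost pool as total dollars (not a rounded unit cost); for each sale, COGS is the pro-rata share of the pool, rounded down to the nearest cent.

COGS = $6,448.40

After Beginning: 179 on hand, pool $1,646.80 (≈ $9.2000 each)
After Purchase 1: 321 on hand, pool $2,754.40 (≈ $8.5807 each)
Sale 1, sell 178: 178/321 × $2,754.40 → $1,527.36
After Purchase 2: 248 on hand, pool $2,109.04 (≈ $8.5042 each)
Sale 2, sell 79: 79/248 × $2,109.04 → $671.83
After Purchase 3: 385 on hand, pool $3,230.01 (≈ $8.3896 each)
After Purchase 4: 687 on hand, pool $5,238.31 (≈ $7.6249 each)
After Purchase 5: 1000 on hand, pool $7,601.46 (≈ $7.6015 each)
Sale 3, sell 559: 559/1000 × $7,601.46 → $4,249.21
Total COGS = $1,527.36 + $671.83 + $4,249.21 = $6,448.40
Ending inventory (cost pool remaining) = $3,352.25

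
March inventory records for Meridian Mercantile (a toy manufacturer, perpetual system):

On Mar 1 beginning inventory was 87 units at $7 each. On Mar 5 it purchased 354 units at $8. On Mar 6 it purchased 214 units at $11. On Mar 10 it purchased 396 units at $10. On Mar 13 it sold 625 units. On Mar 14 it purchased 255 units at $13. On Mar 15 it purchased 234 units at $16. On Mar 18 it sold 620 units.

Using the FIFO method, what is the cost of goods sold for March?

COGS = $12,277

Mar 13, 625 sold [FIFO — oldest first]: 87 @ $7 + 354 @ $8 + 184 @ $11 = $5,465
Mar 18, 620 sold [FIFO — oldest first]: 30 @ $11 + 396 @ $10 + 194 @ $13 = $6,812
Total COGS = $5,465 + $6,812 = $12,277
Ending inventory: 61 @ $13 + 234 @ $16 = $4,537
Check: goods available $16,814 = COGS $12,277 + ending $4,537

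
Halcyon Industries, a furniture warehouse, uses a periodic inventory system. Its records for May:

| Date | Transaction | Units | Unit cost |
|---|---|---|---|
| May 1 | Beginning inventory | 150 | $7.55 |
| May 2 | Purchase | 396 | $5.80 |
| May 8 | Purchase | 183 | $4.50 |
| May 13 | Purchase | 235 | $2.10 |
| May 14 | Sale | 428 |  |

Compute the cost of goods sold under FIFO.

May 14, 428 sold [FIFO — oldest first]: 150 @ $7.55 + 278 @ $5.80 = $2,744.90
Ending inventory: 118 @ $5.80 + 183 @ $4.50 + 235 @ $2.10 = $2,001.40

COGS = $2,744.90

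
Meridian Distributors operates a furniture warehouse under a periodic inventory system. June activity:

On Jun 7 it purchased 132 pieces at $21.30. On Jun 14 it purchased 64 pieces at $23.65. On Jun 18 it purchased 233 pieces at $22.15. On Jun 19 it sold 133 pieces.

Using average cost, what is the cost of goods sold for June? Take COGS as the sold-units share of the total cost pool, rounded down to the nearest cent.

Jun 19, sell 133: 133/429 × $9,486.15 → $2,940.92
Ending inventory (cost pool remaining) = $6,545.23

COGS = $2,940.92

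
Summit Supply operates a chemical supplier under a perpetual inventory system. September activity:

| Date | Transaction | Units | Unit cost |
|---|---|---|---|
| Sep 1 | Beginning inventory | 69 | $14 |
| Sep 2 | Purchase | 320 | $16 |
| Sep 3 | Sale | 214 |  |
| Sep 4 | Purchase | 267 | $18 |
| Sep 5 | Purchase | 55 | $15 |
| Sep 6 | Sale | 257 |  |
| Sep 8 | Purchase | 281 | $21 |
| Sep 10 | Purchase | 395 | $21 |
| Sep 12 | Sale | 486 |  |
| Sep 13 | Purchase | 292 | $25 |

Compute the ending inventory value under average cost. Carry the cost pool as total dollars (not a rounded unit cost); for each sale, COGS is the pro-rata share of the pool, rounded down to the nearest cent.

Ending inventory = $15,861.20

After Sep 1: 69 on hand, pool $966.00 (≈ $14.0000 each)
After Sep 2: 389 on hand, pool $6,086.00 (≈ $15.6452 each)
Sep 3, sell 214: 214/389 × $6,086.00 → $3,348.08
After Sep 4: 442 on hand, pool $7,543.92 (≈ $17.0677 each)
After Sep 5: 497 on hand, pool $8,368.92 (≈ $16.8389 each)
Sep 6, sell 257: 257/497 × $8,368.92 → $4,327.59
After Sep 8: 521 on hand, pool $9,942.33 (≈ $19.0832 each)
After Sep 10: 916 on hand, pool $18,237.33 (≈ $19.9097 each)
Sep 12, sell 486: 486/916 × $18,237.33 → $9,676.13
After Sep 13: 722 on hand, pool $15,861.20 (≈ $21.9684 each)
Total COGS = $3,348.08 + $4,327.59 + $9,676.13 = $17,351.80
Ending inventory (cost pool remaining) = $15,861.20
Check: goods available $33,213.00 = COGS $17,351.80 + ending $15,861.20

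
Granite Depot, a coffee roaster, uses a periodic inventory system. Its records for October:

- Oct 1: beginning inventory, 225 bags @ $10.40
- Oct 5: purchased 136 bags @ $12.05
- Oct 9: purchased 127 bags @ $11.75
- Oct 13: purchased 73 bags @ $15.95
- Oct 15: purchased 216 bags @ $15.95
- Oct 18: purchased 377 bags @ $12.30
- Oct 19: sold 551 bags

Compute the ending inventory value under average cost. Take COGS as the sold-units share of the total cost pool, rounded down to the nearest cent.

Oct 19, sell 551: 551/1154 × $14,717.70 → $7,027.25
Ending inventory (cost pool remaining) = $7,690.45
Check: goods available $14,717.70 = COGS $7,027.25 + ending $7,690.45

Ending inventory = $7,690.45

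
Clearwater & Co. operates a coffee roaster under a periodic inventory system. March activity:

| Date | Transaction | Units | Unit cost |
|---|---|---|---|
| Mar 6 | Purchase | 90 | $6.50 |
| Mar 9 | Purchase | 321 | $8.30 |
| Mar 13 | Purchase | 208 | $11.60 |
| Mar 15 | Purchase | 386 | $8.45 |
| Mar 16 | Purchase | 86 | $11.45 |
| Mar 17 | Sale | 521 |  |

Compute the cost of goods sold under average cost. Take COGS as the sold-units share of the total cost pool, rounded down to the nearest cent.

COGS = $4,731.74

Mar 17, sell 521: 521/1091 × $9,908.50 → $4,731.74
Ending inventory (cost pool remaining) = $5,176.76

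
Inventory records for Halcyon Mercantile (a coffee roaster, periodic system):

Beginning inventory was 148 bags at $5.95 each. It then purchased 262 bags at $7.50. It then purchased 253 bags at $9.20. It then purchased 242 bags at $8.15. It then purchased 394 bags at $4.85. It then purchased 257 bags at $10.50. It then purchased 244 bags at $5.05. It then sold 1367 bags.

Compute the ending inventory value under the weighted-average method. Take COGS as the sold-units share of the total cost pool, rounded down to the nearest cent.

Sale 1, sell 1367: 1367/1800 × $12,987.10 → $9,862.98
Ending inventory (cost pool remaining) = $3,124.12

Ending inventory = $3,124.12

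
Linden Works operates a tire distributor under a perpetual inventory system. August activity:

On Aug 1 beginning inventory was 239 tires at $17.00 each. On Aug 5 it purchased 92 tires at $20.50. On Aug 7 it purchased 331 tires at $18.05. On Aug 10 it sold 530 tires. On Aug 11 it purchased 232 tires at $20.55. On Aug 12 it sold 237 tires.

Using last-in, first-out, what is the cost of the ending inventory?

Ending inventory = $2,159.00

Aug 10, 530 sold [LIFO — newest first]: 331 @ $18.05 + 92 @ $20.50 + 107 @ $17.00 = $9,679.55
Aug 12, 237 sold [LIFO — newest first]: 232 @ $20.55 + 5 @ $17.00 = $4,852.60
Total COGS = $9,679.55 + $4,852.60 = $14,532.15
Ending inventory: 127 @ $17.00 = $2,159.00
Check: goods available $16,691.15 = COGS $14,532.15 + ending $2,159.00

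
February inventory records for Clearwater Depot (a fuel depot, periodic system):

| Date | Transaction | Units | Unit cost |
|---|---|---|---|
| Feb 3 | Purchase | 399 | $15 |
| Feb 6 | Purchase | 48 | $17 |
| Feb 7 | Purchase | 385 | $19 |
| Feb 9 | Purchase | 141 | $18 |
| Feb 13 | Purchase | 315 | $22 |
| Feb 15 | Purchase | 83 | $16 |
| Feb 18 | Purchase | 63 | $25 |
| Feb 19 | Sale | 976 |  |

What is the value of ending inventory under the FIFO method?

Feb 19, 976 sold [FIFO — oldest first]: 399 @ $15 + 48 @ $17 + 385 @ $19 + 141 @ $18 + 3 @ $22 = $16,720
Ending inventory: 312 @ $22 + 83 @ $16 + 63 @ $25 = $9,767

Ending inventory = $9,767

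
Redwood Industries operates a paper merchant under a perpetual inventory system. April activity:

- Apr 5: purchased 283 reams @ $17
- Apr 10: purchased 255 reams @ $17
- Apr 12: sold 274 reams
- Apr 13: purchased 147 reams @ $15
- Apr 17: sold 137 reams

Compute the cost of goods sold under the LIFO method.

COGS = $6,713

Apr 12, 274 sold [LIFO — newest first]: 255 @ $17 + 19 @ $17 = $4,658
Apr 17, 137 sold [LIFO — newest first]: 137 @ $15 = $2,055
Total COGS = $4,658 + $2,055 = $6,713
Ending inventory: 264 @ $17 + 10 @ $15 = $4,638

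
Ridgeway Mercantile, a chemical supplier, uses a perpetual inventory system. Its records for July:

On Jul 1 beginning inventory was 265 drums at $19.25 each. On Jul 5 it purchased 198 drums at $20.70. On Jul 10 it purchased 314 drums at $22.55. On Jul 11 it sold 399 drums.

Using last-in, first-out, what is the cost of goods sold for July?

Jul 11, 399 sold [LIFO — newest first]: 314 @ $22.55 + 85 @ $20.70 = $8,840.20
Ending inventory: 265 @ $19.25 + 113 @ $20.70 = $7,440.35
Check: goods available $16,280.55 = COGS $8,840.20 + ending $7,440.35

COGS = $8,840.20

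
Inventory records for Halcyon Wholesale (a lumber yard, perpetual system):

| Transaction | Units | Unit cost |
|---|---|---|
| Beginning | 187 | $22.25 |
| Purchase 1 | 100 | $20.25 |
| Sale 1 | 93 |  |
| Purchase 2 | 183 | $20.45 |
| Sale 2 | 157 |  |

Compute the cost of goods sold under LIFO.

COGS = $5,093.90

Sale 1 (93) [LIFO — newest first]: 93 @ $20.25 = $1,883.25
Sale 2 (157) [LIFO — newest first]: 157 @ $20.45 = $3,210.65
Total COGS = $1,883.25 + $3,210.65 = $5,093.90
Ending inventory: 187 @ $22.25 + 7 @ $20.25 + 26 @ $20.45 = $4,834.20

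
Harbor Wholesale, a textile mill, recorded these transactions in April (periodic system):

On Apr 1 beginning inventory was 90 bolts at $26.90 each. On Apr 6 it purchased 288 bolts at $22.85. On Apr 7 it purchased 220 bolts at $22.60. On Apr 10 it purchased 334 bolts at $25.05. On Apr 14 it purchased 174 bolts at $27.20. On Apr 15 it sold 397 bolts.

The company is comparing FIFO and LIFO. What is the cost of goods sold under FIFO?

COGS = $9,431.20

FIFO COGS: 90 @ $26.90 + 288 @ $22.85 + 19 @ $22.60 = $9,431.20
LIFO COGS: 174 @ $27.20 + 223 @ $25.05 = $10,318.95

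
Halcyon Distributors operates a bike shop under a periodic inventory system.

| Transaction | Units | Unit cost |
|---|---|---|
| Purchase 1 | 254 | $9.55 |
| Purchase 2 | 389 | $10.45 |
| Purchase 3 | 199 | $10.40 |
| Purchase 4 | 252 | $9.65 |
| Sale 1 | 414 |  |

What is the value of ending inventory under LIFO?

Ending inventory = $6,875.55

Sale 1 (414) [LIFO — newest first]: 252 @ $9.65 + 162 @ $10.40 = $4,116.60
Ending inventory: 254 @ $9.55 + 389 @ $10.45 + 37 @ $10.40 = $6,875.55
Check: goods available $10,992.15 = COGS $4,116.60 + ending $6,875.55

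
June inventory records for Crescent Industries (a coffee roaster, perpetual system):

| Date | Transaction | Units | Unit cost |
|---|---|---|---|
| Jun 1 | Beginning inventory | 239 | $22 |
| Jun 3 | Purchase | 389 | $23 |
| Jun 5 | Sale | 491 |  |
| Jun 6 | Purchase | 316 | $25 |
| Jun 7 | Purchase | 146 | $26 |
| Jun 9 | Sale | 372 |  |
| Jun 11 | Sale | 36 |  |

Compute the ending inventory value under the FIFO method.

Ending inventory = $4,921

Jun 5, 491 sold [FIFO — oldest first]: 239 @ $22 + 252 @ $23 = $11,054
Jun 9, 372 sold [FIFO — oldest first]: 137 @ $23 + 235 @ $25 = $9,026
Jun 11, 36 sold [FIFO — oldest first]: 36 @ $25 = $900
Total COGS = $11,054 + $9,026 + $900 = $20,980
Ending inventory: 45 @ $25 + 146 @ $26 = $4,921
Check: goods available $25,901 = COGS $20,980 + ending $4,921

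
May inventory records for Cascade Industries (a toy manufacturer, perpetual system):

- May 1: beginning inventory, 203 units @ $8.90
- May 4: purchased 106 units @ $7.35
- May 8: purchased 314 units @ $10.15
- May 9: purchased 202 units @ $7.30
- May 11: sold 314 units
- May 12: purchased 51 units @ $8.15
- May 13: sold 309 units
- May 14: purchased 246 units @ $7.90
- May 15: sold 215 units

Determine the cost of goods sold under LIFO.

COGS = $7,187.45

May 11, 314 sold [LIFO — newest first]: 202 @ $7.30 + 112 @ $10.15 = $2,611.40
May 13, 309 sold [LIFO — newest first]: 51 @ $8.15 + 202 @ $10.15 + 56 @ $7.35 = $2,877.55
May 15, 215 sold [LIFO — newest first]: 215 @ $7.90 = $1,698.50
Total COGS = $2,611.40 + $2,877.55 + $1,698.50 = $7,187.45
Ending inventory: 203 @ $8.90 + 50 @ $7.35 + 31 @ $7.90 = $2,419.10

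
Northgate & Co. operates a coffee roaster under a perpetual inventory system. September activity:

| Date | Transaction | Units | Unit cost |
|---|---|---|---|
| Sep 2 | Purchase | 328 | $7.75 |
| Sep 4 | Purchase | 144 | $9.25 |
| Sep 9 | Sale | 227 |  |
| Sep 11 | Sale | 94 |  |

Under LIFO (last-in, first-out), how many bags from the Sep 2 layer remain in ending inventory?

151

Sep 9, 227 sold [LIFO — newest first]: 144 @ $9.25 + 83 @ $7.75 = $1,975.25
Sep 11, 94 sold [LIFO — newest first]: 94 @ $7.75 = $728.50
Total COGS = $1,975.25 + $728.50 = $2,703.75
Ending inventory: 151 @ $7.75 = $1,170.25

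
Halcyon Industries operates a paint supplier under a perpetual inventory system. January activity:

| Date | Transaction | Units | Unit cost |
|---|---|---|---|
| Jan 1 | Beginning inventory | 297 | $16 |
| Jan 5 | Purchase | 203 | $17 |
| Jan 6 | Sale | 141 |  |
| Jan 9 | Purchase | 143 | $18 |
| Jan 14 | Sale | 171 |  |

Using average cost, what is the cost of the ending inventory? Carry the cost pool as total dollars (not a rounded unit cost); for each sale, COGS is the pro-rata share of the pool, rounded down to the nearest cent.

After Jan 1: 297 on hand, pool $4,752.00 (≈ $16.0000 each)
After Jan 5: 500 on hand, pool $8,203.00 (≈ $16.4060 each)
Jan 6, sell 141: 141/500 × $8,203.00 → $2,313.24
After Jan 9: 502 on hand, pool $8,463.76 (≈ $16.8601 each)
Jan 14, sell 171: 171/502 × $8,463.76 → $2,883.07
Total COGS = $2,313.24 + $2,883.07 = $5,196.31
Ending inventory (cost pool remaining) = $5,580.69

Ending inventory = $5,580.69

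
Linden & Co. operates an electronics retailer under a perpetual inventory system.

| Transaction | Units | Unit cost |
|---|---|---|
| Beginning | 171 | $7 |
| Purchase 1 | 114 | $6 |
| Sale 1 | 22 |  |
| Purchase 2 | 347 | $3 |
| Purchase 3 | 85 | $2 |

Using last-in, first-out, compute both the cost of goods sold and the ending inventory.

Sale 1 (22) [LIFO — newest first]: 22 @ $6 = $132
Ending inventory: 171 @ $7 + 92 @ $6 + 347 @ $3 + 85 @ $2 = $2,960

COGS = $132; ending inventory = $2,960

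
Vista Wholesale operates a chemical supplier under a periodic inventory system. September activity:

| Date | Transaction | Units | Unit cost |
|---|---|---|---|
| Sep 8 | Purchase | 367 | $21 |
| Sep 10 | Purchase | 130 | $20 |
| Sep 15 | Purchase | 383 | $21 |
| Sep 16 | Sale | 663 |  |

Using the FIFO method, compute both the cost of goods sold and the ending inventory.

COGS = $13,793; ending inventory = $4,557

Sep 16, 663 sold [FIFO — oldest first]: 367 @ $21 + 130 @ $20 + 166 @ $21 = $13,793
Ending inventory: 217 @ $21 = $4,557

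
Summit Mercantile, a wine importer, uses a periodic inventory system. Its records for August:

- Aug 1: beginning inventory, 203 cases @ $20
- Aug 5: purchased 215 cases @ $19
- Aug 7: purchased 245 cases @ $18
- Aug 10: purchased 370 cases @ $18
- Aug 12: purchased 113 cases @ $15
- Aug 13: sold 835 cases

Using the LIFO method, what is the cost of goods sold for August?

Aug 13, 835 sold [LIFO — newest first]: 113 @ $15 + 370 @ $18 + 245 @ $18 + 107 @ $19 = $14,798
Ending inventory: 203 @ $20 + 108 @ $19 = $6,112

COGS = $14,798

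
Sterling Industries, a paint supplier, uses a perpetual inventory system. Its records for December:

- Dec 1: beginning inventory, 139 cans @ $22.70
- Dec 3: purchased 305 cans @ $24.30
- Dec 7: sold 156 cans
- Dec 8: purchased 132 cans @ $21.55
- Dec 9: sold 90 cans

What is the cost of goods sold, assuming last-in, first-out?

Dec 7, 156 sold [LIFO — newest first]: 156 @ $24.30 = $3,790.80
Dec 9, 90 sold [LIFO — newest first]: 90 @ $21.55 = $1,939.50
Total COGS = $3,790.80 + $1,939.50 = $5,730.30
Ending inventory: 139 @ $22.70 + 149 @ $24.30 + 42 @ $21.55 = $7,681.10
Check: goods available $13,411.40 = COGS $5,730.30 + ending $7,681.10

COGS = $5,730.30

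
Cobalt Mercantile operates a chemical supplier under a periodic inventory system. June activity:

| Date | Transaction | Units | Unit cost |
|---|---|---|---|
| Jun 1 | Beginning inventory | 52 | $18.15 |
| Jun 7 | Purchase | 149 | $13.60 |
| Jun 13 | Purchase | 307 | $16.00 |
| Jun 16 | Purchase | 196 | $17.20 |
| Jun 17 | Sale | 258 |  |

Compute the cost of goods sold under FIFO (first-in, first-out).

COGS = $3,882.20

Jun 17, 258 sold [FIFO — oldest first]: 52 @ $18.15 + 149 @ $13.60 + 57 @ $16.00 = $3,882.20
Ending inventory: 250 @ $16.00 + 196 @ $17.20 = $7,371.20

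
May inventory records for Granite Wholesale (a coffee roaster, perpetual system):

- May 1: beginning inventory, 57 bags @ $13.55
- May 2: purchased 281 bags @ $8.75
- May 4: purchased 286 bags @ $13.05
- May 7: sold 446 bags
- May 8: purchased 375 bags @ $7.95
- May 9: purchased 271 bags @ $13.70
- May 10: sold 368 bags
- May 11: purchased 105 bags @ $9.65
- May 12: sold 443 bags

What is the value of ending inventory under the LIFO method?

Ending inventory = $1,306.10

May 7, 446 sold [LIFO — newest first]: 286 @ $13.05 + 160 @ $8.75 = $5,132.30
May 10, 368 sold [LIFO — newest first]: 271 @ $13.70 + 97 @ $7.95 = $4,483.85
May 12, 443 sold [LIFO — newest first]: 105 @ $9.65 + 278 @ $7.95 + 60 @ $8.75 = $3,748.35
Total COGS = $5,132.30 + $4,483.85 + $3,748.35 = $13,364.50
Ending inventory: 57 @ $13.55 + 61 @ $8.75 = $1,306.10
Check: goods available $14,670.60 = COGS $13,364.50 + ending $1,306.10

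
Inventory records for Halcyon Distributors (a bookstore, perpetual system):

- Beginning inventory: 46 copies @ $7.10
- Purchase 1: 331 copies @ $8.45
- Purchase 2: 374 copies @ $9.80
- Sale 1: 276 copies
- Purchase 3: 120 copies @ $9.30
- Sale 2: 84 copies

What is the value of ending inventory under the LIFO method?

Sale 1 (276) [LIFO — newest first]: 276 @ $9.80 = $2,704.80
Sale 2 (84) [LIFO — newest first]: 84 @ $9.30 = $781.20
Total COGS = $2,704.80 + $781.20 = $3,486.00
Ending inventory: 46 @ $7.10 + 331 @ $8.45 + 98 @ $9.80 + 36 @ $9.30 = $4,418.75

Ending inventory = $4,418.75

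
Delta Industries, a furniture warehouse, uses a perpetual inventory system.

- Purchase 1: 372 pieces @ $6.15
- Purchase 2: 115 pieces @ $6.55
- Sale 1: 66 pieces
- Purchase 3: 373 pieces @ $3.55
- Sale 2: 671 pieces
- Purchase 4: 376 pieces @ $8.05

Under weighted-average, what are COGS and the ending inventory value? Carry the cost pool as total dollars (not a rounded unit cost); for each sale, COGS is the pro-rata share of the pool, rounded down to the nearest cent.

COGS = $3,752.82; ending inventory = $3,639.18

After Purchase 1: 372 on hand, pool $2,287.80 (≈ $6.1500 each)
After Purchase 2: 487 on hand, pool $3,041.05 (≈ $6.2445 each)
Sale 1, sell 66: 66/487 × $3,041.05 → $412.13
After Purchase 3: 794 on hand, pool $3,953.07 (≈ $4.9787 each)
Sale 2, sell 671: 671/794 × $3,953.07 → $3,340.69
After Purchase 4: 499 on hand, pool $3,639.18 (≈ $7.2929 each)
Total COGS = $412.13 + $3,340.69 = $3,752.82
Ending inventory (cost pool remaining) = $3,639.18
Check: goods available $7,392.00 = COGS $3,752.82 + ending $3,639.18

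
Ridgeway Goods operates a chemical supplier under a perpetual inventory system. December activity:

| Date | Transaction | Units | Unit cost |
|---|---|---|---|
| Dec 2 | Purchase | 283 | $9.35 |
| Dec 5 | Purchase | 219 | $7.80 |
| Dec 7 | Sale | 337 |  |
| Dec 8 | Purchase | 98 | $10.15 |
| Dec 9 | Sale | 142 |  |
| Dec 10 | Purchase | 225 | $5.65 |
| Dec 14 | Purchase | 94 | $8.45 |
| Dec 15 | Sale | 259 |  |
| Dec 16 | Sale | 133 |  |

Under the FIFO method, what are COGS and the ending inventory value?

Dec 7, 337 sold [FIFO — oldest first]: 283 @ $9.35 + 54 @ $7.80 = $3,067.25
Dec 9, 142 sold [FIFO — oldest first]: 142 @ $7.80 = $1,107.60
Dec 15, 259 sold [FIFO — oldest first]: 23 @ $7.80 + 98 @ $10.15 + 138 @ $5.65 = $1,953.80
Dec 16, 133 sold [FIFO — oldest first]: 87 @ $5.65 + 46 @ $8.45 = $880.25
Total COGS = $3,067.25 + $1,107.60 + $1,953.80 + $880.25 = $7,008.90
Ending inventory: 48 @ $8.45 = $405.60

COGS = $7,008.90; ending inventory = $405.60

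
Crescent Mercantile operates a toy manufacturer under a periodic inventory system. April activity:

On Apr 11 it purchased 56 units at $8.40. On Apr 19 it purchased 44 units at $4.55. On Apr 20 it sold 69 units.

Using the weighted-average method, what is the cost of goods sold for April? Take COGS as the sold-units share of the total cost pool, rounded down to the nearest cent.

COGS = $462.71

Apr 20, sell 69: 69/100 × $670.60 → $462.71
Ending inventory (cost pool remaining) = $207.89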